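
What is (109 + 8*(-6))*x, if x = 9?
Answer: 549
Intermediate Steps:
(109 + 8*(-6))*x = (109 + 8*(-6))*9 = (109 - 48)*9 = 61*9 = 549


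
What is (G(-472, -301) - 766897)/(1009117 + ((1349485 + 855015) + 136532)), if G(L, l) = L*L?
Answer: -544113/3350149 ≈ -0.16241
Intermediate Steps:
G(L, l) = L²
(G(-472, -301) - 766897)/(1009117 + ((1349485 + 855015) + 136532)) = ((-472)² - 766897)/(1009117 + ((1349485 + 855015) + 136532)) = (222784 - 766897)/(1009117 + (2204500 + 136532)) = -544113/(1009117 + 2341032) = -544113/3350149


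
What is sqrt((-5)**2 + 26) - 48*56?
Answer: -2688 + sqrt(51) ≈ -2680.9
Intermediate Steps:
sqrt((-5)**2 + 26) - 48*56 = sqrt(25 + 26) - 2688 = sqrt(51) - 2688 = -2688 + sqrt(51)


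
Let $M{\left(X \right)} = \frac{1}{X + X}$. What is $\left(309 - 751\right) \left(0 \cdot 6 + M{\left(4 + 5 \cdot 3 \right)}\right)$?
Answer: $- \frac{221}{19} \approx -11.632$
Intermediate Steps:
$M{\left(X \right)} = \frac{1}{2 X}$
$\left(309 - 751\right) \left(0 \cdot 6 + M{\left(4 + 5 \cdot 3 \right)}\right) = \left(309 - 751\right) \left(0 \cdot 6 + \frac{1}{2 \left(4 + 5 \cdot 3\right)}\right) = \left(309 - 751\right) \left(0 + \frac{1}{2 \left(4 + 15\right)}\right) = - 442 \left(0 + \frac{1}{2 \cdot 19}\right) = - 442 \left(0 + \frac{1}{2} \cdot \frac{1}{19}\right) = - 442 \left(0 + \frac{1}{38}\right) = \left(-442\right) \frac{1}{38} = - \frac{221}{19}$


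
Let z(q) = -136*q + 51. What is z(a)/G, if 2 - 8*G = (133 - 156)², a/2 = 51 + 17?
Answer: 280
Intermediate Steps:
a = 136 (a = 2*(51 + 17) = 2*68 = 136)
G = -527/8 (G = ¼ - (133 - 156)²/8 = ¼ - ⅛*(-23)² = ¼ - ⅛*529 = ¼ - 529/8 = -527/8 ≈ -65.875)
z(q) = 51 - 136*q
z(a)/G = (51 - 136*136)/(-527/8) = (51 - 18496)*(-8/527) = -18445*(-8/527) = 280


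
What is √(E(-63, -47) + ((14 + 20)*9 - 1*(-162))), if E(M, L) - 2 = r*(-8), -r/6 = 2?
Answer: √566 ≈ 23.791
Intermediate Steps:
r = -12 (r = -6*2 = -12)
E(M, L) = 98 (E(M, L) = 2 - 12*(-8) = 2 + 96 = 98)
√(E(-63, -47) + ((14 + 20)*9 - 1*(-162))) = √(98 + ((14 + 20)*9 - 1*(-162))) = √(98 + (34*9 + 162)) = √(98 + (306 + 162)) = √(98 + 468) = √566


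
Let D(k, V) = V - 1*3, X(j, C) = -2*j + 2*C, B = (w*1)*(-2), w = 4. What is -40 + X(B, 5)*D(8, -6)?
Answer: -274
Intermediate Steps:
B = -8 (B = (4*1)*(-2) = 4*(-2) = -8)
D(k, V) = -3 + V (D(k, V) = V - 3 = -3 + V)
-40 + X(B, 5)*D(8, -6) = -40 + (-2*(-8) + 2*5)*(-3 - 6) = -40 + (16 + 10)*(-9) = -40 + 26*(-9) = -40 - 234 = -274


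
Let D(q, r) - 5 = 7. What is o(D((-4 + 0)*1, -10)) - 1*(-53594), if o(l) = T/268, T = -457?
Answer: 14362735/268 ≈ 53592.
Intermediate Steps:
D(q, r) = 12 (D(q, r) = 5 + 7 = 12)
o(l) = -457/268
o(D((-4 + 0)*1, -10)) - 1*(-53594) = -457/268 - 1*(-53594) = -457/268 + 53594 = 14362735/268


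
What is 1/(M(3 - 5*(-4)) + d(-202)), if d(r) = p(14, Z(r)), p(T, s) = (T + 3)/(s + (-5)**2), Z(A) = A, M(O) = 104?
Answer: 177/18391 ≈ 0.0096243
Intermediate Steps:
p(T, s) = (3 + T)/(25 + s) (p(T, s) = (3 + T)/(s + 25) = (3 + T)/(25 + s))
d(r) = 17/(25 + r) (d(r) = (3 + 14)/(25 + r) = 17/(25 + r))
1/(M(3 - 5*(-4)) + d(-202)) = 1/(104 + 17/(25 - 202)) = 1/(104 + 17/(-177)) = 1/(104 + 17*(-1/177)) = 1/(104 - 17/177) = 1/(18391/177) = 177/18391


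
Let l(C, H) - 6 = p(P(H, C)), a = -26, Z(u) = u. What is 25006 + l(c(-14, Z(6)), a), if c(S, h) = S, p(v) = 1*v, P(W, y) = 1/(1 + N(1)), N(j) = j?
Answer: 50025/2 ≈ 25013.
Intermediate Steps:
P(W, y) = ½ (P(W, y) = 1/(1 + 1) = 1/2 = ½)
p(v) = v
l(C, H) = 13/2 (l(C, H) = 6 + ½ = 13/2)
25006 + l(c(-14, Z(6)), a) = 25006 + 13/2 = 50025/2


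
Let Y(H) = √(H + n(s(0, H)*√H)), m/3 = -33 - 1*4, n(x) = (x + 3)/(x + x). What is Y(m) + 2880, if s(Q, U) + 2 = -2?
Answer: 2880 + √(-2420392 + 74*I*√111)/148 ≈ 2880.0 + 10.512*I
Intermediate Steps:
s(Q, U) = -4 (s(Q, U) = -2 - 2 = -4)
n(x) = (3 + x)/(2*x) (n(x) = (3 + x)/((2*x)) = (3 + x)*(1/(2*x)) = (3 + x)/(2*x))
m = -111 (m = 3*(-33 - 1*4) = 3*(-33 - 4) = 3*(-37) = -111)
Y(H) = √(H - (3 - 4*√H)/(8*√H)) (Y(H) = √(H + (3 - 4*√H)/(2*((-4*√H)))) = √(H + (-1/(4*√H))*(3 - 4*√H)/2) = √(H - (3 - 4*√H)/(8*√H)))
Y(m) + 2880 = √(8 - (-2)*I*√111/37 + 16*(-111))/4 + 2880 = √(8 - (-2)*I*√111/37 - 1776)/4 + 2880 = √(8 + 2*I*√111/37 - 1776)/4 + 2880 = √(-1768 + 2*I*√111/37)/4 + 2880 = 2880 + √(-1768 + 2*I*√111/37)/4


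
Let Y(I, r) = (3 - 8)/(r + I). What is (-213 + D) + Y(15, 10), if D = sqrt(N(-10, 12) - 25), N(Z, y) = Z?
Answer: -1066/5 + I*sqrt(35) ≈ -213.2 + 5.9161*I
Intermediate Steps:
Y(I, r) = -5/(I + r)
D = I*sqrt(35) (D = sqrt(-10 - 25) = sqrt(-35) = I*sqrt(35) ≈ 5.9161*I)
(-213 + D) + Y(15, 10) = (-213 + I*sqrt(35)) - 5/(15 + 10) = (-213 + I*sqrt(35)) - 5/25 = (-213 + I*sqrt(35)) - 5*1/25 = (-213 + I*sqrt(35)) - 1/5 = -1066/5 + I*sqrt(35)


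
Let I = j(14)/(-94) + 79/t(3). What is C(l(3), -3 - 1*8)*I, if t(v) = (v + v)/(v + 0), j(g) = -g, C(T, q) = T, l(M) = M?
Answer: 11181/94 ≈ 118.95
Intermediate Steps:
t(v) = 2 (t(v) = (2*v)/v = 2)
I = 3727/94 (I = -1*14/(-94) + 79/2 = -14*(-1/94) + 79*(½) = 7/47 + 79/2 = 3727/94 ≈ 39.649)
C(l(3), -3 - 1*8)*I = 3*(3727/94) = 11181/94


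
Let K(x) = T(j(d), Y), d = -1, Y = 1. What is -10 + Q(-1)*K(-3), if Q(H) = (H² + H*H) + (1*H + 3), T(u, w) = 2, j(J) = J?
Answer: -2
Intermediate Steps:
Q(H) = 3 + H + 2*H² (Q(H) = (H² + H²) + (H + 3) = 2*H² + (3 + H) = 3 + H + 2*H²)
K(x) = 2
-10 + Q(-1)*K(-3) = -10 + (3 - 1 + 2*(-1)²)*2 = -10 + (3 - 1 + 2*1)*2 = -10 + (3 - 1 + 2)*2 = -10 + 4*2 = -10 + 8 = -2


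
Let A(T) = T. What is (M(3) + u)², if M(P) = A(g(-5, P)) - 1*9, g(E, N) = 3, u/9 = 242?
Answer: 4717584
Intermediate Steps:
u = 2178 (u = 9*242 = 2178)
M(P) = -6 (M(P) = 3 - 1*9 = 3 - 9 = -6)
(M(3) + u)² = (-6 + 2178)² = 2172² = 4717584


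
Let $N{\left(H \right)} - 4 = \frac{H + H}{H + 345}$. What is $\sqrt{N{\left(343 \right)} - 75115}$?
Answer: $\frac{i \sqrt{2222054326}}{172} \approx 274.06 i$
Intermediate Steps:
$N{\left(H \right)} = 4 + \frac{2 H}{345 + H}$ ($N{\left(H \right)} = 4 + \frac{H + H}{H + 345} = 4 + \frac{2 H}{345 + H}$)
$\sqrt{N{\left(343 \right)} - 75115} = \sqrt{\frac{6 \left(230 + 343\right)}{345 + 343} - 75115} = \sqrt{6 \cdot \frac{1}{688} \cdot 573 - 75115} = \sqrt{\frac{1719}{344} - 75115} = \sqrt{- \frac{25837841}{344}} = \frac{i \sqrt{2222054326}}{172}$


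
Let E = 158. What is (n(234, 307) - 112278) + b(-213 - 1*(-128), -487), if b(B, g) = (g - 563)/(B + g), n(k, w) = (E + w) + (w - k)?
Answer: -31957115/286 ≈ -1.1174e+5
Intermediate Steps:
n(k, w) = 158 - k + 2*w (n(k, w) = (158 + w) + (w - k) = 158 - k + 2*w)
b(B, g) = (-563 + g)/(B + g)
(n(234, 307) - 112278) + b(-213 - 1*(-128), -487) = ((158 - 1*234 + 2*307) - 112278) + (-563 - 487)/((-213 - 1*(-128)) - 487) = ((158 - 234 + 614) - 112278) - 1050/((-213 + 128) - 487) = (538 - 112278) - 1050/(-85 - 487) = -111740 - 1050/(-572) = -111740 - 1/572*(-1050) = -111740 + 525/286 = -31957115/286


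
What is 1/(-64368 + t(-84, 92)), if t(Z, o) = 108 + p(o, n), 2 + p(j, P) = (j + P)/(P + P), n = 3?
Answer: -6/385477 ≈ -1.5565e-5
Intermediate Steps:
p(j, P) = -2 + (P + j)/(2*P) (p(j, P) = -2 + (j + P)/(P + P) = -2 + (P + j)/((2*P)) = -2 + (P + j)*(1/(2*P)) = -2 + (P + j)/(2*P))
t(Z, o) = 213/2 + o/6 (t(Z, o) = 108 + (1/2)*(o - 3*3)/3 = 108 + (1/2)*(1/3)*(o - 9) = 108 + (1/2)*(1/3)*(-9 + o) = 108 + (-3/2 + o/6) = 213/2 + o/6)
1/(-64368 + t(-84, 92)) = 1/(-64368 + (213/2 + (1/6)*92)) = 1/(-64368 + (213/2 + 46/3)) = 1/(-64368 + 731/6) = 1/(-385477/6) = -6/385477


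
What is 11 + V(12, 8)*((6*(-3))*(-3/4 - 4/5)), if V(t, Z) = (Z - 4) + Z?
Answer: 1729/5 ≈ 345.80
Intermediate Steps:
V(t, Z) = -4 + 2*Z (V(t, Z) = (-4 + Z) + Z = -4 + 2*Z)
11 + V(12, 8)*((6*(-3))*(-3/4 - 4/5)) = 11 + (-4 + 2*8)*((6*(-3))*(-3/4 - 4/5)) = 11 + (-4 + 16)*(-18*(-3*¼ - 4*⅕)) = 11 + 12*(-18*(-¾ - ⅘)) = 11 + 12*(-18*(-31/20)) = 11 + 12*(279/10) = 11 + 1674/5 = 1729/5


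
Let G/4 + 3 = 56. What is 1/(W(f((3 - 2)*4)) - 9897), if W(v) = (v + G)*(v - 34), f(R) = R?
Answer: -1/16377 ≈ -6.1061e-5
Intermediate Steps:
G = 212 (G = -12 + 4*56 = -12 + 224 = 212)
W(v) = (-34 + v)*(212 + v) (W(v) = (v + 212)*(v - 34) = (212 + v)*(-34 + v) = (-34 + v)*(212 + v))
1/(W(f((3 - 2)*4)) - 9897) = 1/((-7208 + ((3 - 2)*4)² + 178*((3 - 2)*4)) - 9897) = 1/((-7208 + (1*4)² + 178*(1*4)) - 9897) = 1/((-7208 + 4² + 178*4) - 9897) = 1/((-7208 + 16 + 712) - 9897) = 1/(-6480 - 9897) = 1/(-16377) = -1/16377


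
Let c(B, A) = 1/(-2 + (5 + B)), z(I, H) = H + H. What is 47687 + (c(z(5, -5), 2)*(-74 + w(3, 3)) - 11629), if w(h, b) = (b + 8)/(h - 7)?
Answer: 1009931/28 ≈ 36069.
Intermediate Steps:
z(I, H) = 2*H
w(h, b) = (8 + b)/(-7 + h)
c(B, A) = 1/(3 + B)
47687 + (c(z(5, -5), 2)*(-74 + w(3, 3)) - 11629) = 47687 + ((-74 + (8 + 3)/(-7 + 3))/(3 + 2*(-5)) - 11629) = 47687 + ((-74 + 11/(-4))/(3 - 10) - 11629) = 47687 + ((-74 - 1/4*11)/(-7) - 11629) = 47687 + (-(-74 - 11/4)/7 - 11629) = 47687 + (-1/7*(-307/4) - 11629) = 47687 + (307/28 - 11629) = 47687 - 325305/28 = 1009931/28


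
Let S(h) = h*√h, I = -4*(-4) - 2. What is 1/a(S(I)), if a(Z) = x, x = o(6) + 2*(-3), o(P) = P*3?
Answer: 1/12 ≈ 0.083333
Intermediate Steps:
o(P) = 3*P
I = 14 (I = 16 - 2 = 14)
S(h) = h^(3/2)
x = 12 (x = 3*6 + 2*(-3) = 18 - 6 = 12)
a(Z) = 12
1/a(S(I)) = 1/12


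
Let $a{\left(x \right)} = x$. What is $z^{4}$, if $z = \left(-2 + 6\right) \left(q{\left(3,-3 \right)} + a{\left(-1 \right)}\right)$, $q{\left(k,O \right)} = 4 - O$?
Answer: $331776$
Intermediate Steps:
$z = 24$ ($z = \left(-2 + 6\right) \left(\left(4 - -3\right) - 1\right) = 4 \left(\left(4 + 3\right) - 1\right) = 4 \left(7 - 1\right) = 4 \cdot 6 = 24$)
$z^{4} = 24^{4} = 331776$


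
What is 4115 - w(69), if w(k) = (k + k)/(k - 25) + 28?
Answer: 89845/22 ≈ 4083.9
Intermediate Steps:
w(k) = 28 + 2*k/(-25 + k) (w(k) = (2*k)/(-25 + k) + 28 = 2*k/(-25 + k) + 28 = 28 + 2*k/(-25 + k))
4115 - w(69) = 4115 - 10*(-70 + 3*69)/(-25 + 69) = 4115 - 10*(-70 + 207)/44 = 4115 - 10*137/44 = 4115 - 1*685/22 = 4115 - 685/22 = 89845/22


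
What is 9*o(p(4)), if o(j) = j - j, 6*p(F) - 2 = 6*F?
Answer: 0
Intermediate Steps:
p(F) = ⅓ + F (p(F) = ⅓ + (6*F)/6 = ⅓ + F)
o(j) = 0
9*o(p(4)) = 9*0 = 0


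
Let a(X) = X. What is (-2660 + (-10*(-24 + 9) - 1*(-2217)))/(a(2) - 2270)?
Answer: 293/2268 ≈ 0.12919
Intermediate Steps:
(-2660 + (-10*(-24 + 9) - 1*(-2217)))/(a(2) - 2270) = (-2660 + (-10*(-24 + 9) - 1*(-2217)))/(2 - 2270) = (-2660 + (-10*(-15) + 2217))/(-2268) = (-2660 + (150 + 2217))*(-1/2268) = (-2660 + 2367)*(-1/2268) = -293*(-1/2268) = 293/2268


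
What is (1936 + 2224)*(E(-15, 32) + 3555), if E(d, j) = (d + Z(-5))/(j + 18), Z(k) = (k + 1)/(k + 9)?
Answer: 73937344/5 ≈ 1.4787e+7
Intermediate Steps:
Z(k) = (1 + k)/(9 + k)
E(d, j) = (-1 + d)/(18 + j) (E(d, j) = (d + (1 - 5)/(9 - 5))/(j + 18) = (d - 4/4)/(18 + j) = (d + (¼)*(-4))/(18 + j) = (d - 1)/(18 + j) = (-1 + d)/(18 + j))
(1936 + 2224)*(E(-15, 32) + 3555) = (1936 + 2224)*((-1 - 15)/(18 + 32) + 3555) = 4160*(-16/50 + 3555) = 4160*((1/50)*(-16) + 3555) = 4160*(-8/25 + 3555) = 4160*(88867/25) = 73937344/5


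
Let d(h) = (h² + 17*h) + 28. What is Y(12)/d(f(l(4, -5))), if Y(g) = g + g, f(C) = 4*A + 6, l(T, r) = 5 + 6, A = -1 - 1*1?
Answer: -12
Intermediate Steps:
A = -2 (A = -1 - 1 = -2)
l(T, r) = 11
f(C) = -2 (f(C) = 4*(-2) + 6 = -8 + 6 = -2)
d(h) = 28 + h² + 17*h
Y(g) = 2*g
Y(12)/d(f(l(4, -5))) = (2*12)/(28 + (-2)² + 17*(-2)) = 24/(28 + 4 - 34) = 24/(-2) = 24*(-½) = -12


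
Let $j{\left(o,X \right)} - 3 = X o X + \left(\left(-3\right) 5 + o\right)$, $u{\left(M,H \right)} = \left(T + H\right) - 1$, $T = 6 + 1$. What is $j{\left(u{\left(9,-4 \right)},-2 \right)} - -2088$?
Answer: $2086$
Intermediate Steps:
$T = 7$
$u{\left(M,H \right)} = 6 + H$ ($u{\left(M,H \right)} = \left(7 + H\right) - 1 = 6 + H$)
$j{\left(o,X \right)} = -12 + o + o X^{2}$ ($j{\left(o,X \right)} = 3 + \left(X o X + \left(\left(-3\right) 5 + o\right)\right) = 3 + \left(o X^{2} + \left(-15 + o\right)\right) = 3 + \left(-15 + o + o X^{2}\right) = -12 + o + o X^{2}$)
$j{\left(u{\left(9,-4 \right)},-2 \right)} - -2088 = \left(-12 + \left(6 - 4\right) + \left(6 - 4\right) \left(-2\right)^{2}\right) - -2088 = \left(-12 + 2 + 2 \cdot 4\right) + 2088 = \left(-12 + 2 + 8\right) + 2088 = -2 + 2088 = 2086$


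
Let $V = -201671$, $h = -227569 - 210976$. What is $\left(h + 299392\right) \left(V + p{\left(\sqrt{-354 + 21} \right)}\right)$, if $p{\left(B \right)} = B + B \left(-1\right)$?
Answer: $28063124663$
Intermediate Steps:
$p{\left(B \right)} = 0$ ($p{\left(B \right)} = B - B = 0$)
$h = -438545$ ($h = -227569 - 210976 = -438545$)
$\left(h + 299392\right) \left(V + p{\left(\sqrt{-354 + 21} \right)}\right) = \left(-438545 + 299392\right) \left(-201671 + 0\right) = \left(-139153\right) \left(-201671\right) = 28063124663$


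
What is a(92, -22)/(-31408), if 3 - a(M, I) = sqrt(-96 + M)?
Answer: -3/31408 + I/15704 ≈ -9.5517e-5 + 6.3678e-5*I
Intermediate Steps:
a(M, I) = 3 - sqrt(-96 + M)
a(92, -22)/(-31408) = (3 - sqrt(-96 + 92))/(-31408) = (3 - sqrt(-4))*(-1/31408) = (3 - 2*I)*(-1/31408) = -3/31408 + I/15704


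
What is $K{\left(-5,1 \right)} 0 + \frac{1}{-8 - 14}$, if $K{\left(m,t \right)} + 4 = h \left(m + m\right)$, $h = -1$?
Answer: $- \frac{1}{22} \approx -0.045455$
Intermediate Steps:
$K{\left(m,t \right)} = -4 - 2 m$ ($K{\left(m,t \right)} = -4 - \left(m + m\right) = -4 - 2 m$)
$K{\left(-5,1 \right)} 0 + \frac{1}{-8 - 14} = \left(-4 - -10\right) 0 + \frac{1}{-8 - 14} = \left(-4 + 10\right) 0 + \frac{1}{-22} = 6 \cdot 0 - \frac{1}{22} = 0 - \frac{1}{22} = - \frac{1}{22}$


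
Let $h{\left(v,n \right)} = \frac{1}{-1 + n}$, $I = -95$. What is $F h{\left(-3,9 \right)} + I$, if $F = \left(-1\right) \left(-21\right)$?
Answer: $- \frac{739}{8} \approx -92.375$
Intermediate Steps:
$F = 21$
$F h{\left(-3,9 \right)} + I = \frac{21}{-1 + 9} - 95 = \frac{21}{8} - 95 = - \frac{739}{8}$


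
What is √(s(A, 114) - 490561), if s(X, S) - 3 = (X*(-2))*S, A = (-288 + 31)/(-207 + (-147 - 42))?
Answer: I*√534378801/33 ≈ 700.5*I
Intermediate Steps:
A = 257/396 (A = -257/(-207 - 189) = -257/(-396) = -257*(-1/396) = 257/396 ≈ 0.64899)
s(X, S) = 3 - 2*S*X (s(X, S) = 3 + (X*(-2))*S = 3 + (-2*X)*S = 3 - 2*S*X)
√(s(A, 114) - 490561) = √((3 - 2*114*257/396) - 490561) = √((3 - 4883/33) - 490561) = √(-4784/33 - 490561) = √(-16193297/33) = I*√534378801/33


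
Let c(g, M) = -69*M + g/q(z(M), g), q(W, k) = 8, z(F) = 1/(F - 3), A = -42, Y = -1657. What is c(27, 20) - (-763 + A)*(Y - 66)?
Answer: -11107133/8 ≈ -1.3884e+6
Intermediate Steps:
z(F) = 1/(-3 + F)
c(g, M) = -69*M + g/8
c(27, 20) - (-763 + A)*(Y - 66) = (-69*20 + (1/8)*27) - (-763 - 42)*(-1657 - 66) = (-1380 + 27/8) - (-805)*(-1723) = -11013/8 - 1*1387015 = -11013/8 - 1387015 = -11107133/8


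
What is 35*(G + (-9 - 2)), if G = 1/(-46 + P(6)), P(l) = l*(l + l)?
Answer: -9975/26 ≈ -383.65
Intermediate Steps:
P(l) = 2*l**2 (P(l) = l*(2*l) = 2*l**2)
G = 1/26 (G = 1/(-46 + 2*6**2) = 1/(-46 + 2*36) = 1/(-46 + 72) = 1/26 ≈ 0.038462)
35*(G + (-9 - 2)) = 35*(1/26 + (-9 - 2)) = 35*(1/26 - 11) = 35*(-285/26) = -9975/26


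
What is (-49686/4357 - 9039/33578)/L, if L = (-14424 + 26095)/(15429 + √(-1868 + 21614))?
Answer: -26348711680899/1707459667166 - 5123218293*√2194/1707459667166 ≈ -15.572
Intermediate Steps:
L = 11671/(15429 + 3*√2194) (L = 11671/(15429 + √19746) = 11671/(15429 + 3*√2194) ≈ 0.74961)
(-49686/4357 - 9039/33578)/L = (-49686/4357 - 9039/33578)/(60023953/79344765 - 11671*√2194/79344765) = -1707739431/(146299346*(60023953/79344765 - 11671*√2194/79344765))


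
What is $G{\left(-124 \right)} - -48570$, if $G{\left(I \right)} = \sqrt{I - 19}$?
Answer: $48570 + i \sqrt{143} \approx 48570.0 + 11.958 i$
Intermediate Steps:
$G{\left(I \right)} = \sqrt{-19 + I}$
$G{\left(-124 \right)} - -48570 = \sqrt{-19 - 124} - -48570 = \sqrt{-143} + 48570 = i \sqrt{143} + 48570 = 48570 + i \sqrt{143}$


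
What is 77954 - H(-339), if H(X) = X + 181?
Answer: 78112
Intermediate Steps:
H(X) = 181 + X
77954 - H(-339) = 77954 - (181 - 339) = 77954 - 1*(-158) = 77954 + 158 = 78112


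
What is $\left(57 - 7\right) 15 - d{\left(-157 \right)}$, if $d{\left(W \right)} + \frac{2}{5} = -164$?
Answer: $\frac{4572}{5} \approx 914.4$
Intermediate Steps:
$d{\left(W \right)} = - \frac{822}{5}$ ($d{\left(W \right)} = - \frac{2}{5} - 164 = - \frac{822}{5}$)
$\left(57 - 7\right) 15 - d{\left(-157 \right)} = \left(57 - 7\right) 15 - - \frac{822}{5} = \left(57 + \left(-35 + 28\right)\right) 15 + \frac{822}{5} = \left(57 - 7\right) 15 + \frac{822}{5} = 50 \cdot 15 + \frac{822}{5} = 750 + \frac{822}{5} = \frac{4572}{5}$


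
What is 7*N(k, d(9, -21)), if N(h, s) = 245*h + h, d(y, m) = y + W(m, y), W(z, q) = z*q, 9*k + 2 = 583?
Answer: 333494/3 ≈ 1.1116e+5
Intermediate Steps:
k = 581/9 (k = -2/9 + (⅑)*583 = -2/9 + 583/9 = 581/9 ≈ 64.556)
W(z, q) = q*z
d(y, m) = y + m*y (d(y, m) = y + y*m = y + m*y)
N(h, s) = 246*h
7*N(k, d(9, -21)) = 7*(246*(581/9)) = 7*(47642/3) = 333494/3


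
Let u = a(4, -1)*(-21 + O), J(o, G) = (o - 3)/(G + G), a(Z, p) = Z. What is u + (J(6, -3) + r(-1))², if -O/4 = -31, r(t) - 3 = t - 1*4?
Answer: 1673/4 ≈ 418.25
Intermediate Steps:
r(t) = -1 + t (r(t) = 3 + (t - 1*4) = 3 + (t - 4) = 3 + (-4 + t) = -1 + t)
O = 124 (O = -4*(-31) = 124)
J(o, G) = (-3 + o)/(2*G) (J(o, G) = (-3 + o)/((2*G)) = (-3 + o)*(1/(2*G)) = (-3 + o)/(2*G))
u = 412 (u = 4*(-21 + 124) = 4*103 = 412)
u + (J(6, -3) + r(-1))² = 412 + ((½)*(-3 + 6)/(-3) + (-1 - 1))² = 412 + ((½)*(-⅓)*3 - 2)² = 412 + (-½ - 2)² = 412 + (-5/2)² = 412 + 25/4 = 1673/4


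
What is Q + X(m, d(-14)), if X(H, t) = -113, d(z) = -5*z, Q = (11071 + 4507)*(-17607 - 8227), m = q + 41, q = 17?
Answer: -402442165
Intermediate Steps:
m = 58 (m = 17 + 41 = 58)
Q = -402442052 (Q = 15578*(-25834) = -402442052)
Q + X(m, d(-14)) = -402442052 - 113 = -402442165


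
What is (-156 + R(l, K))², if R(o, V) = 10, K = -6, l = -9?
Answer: 21316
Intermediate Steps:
(-156 + R(l, K))² = (-156 + 10)² = (-146)² = 21316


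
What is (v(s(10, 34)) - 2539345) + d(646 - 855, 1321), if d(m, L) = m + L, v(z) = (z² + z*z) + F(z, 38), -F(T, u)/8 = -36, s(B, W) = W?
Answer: -2535633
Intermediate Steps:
F(T, u) = 288 (F(T, u) = -8*(-36) = 288)
v(z) = 288 + 2*z² (v(z) = (z² + z*z) + 288 = (z² + z²) + 288 = 2*z² + 288 = 288 + 2*z²)
d(m, L) = L + m
(v(s(10, 34)) - 2539345) + d(646 - 855, 1321) = ((288 + 2*34²) - 2539345) + (1321 + (646 - 855)) = ((288 + 2*1156) - 2539345) + (1321 - 209) = ((288 + 2312) - 2539345) + 1112 = (2600 - 2539345) + 1112 = -2536745 + 1112 = -2535633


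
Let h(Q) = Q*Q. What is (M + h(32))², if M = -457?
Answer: 321489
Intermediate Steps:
h(Q) = Q²
(M + h(32))² = (-457 + 32²)² = (-457 + 1024)² = 567² = 321489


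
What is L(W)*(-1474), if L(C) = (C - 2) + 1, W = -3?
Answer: 5896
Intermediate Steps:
L(C) = -1 + C (L(C) = (-2 + C) + 1 = -1 + C)
L(W)*(-1474) = (-1 - 3)*(-1474) = -4*(-1474) = 5896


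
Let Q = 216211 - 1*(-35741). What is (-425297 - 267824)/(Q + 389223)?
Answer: -693121/641175 ≈ -1.0810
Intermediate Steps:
Q = 251952 (Q = 216211 + 35741 = 251952)
(-425297 - 267824)/(Q + 389223) = (-425297 - 267824)/(251952 + 389223) = -693121/641175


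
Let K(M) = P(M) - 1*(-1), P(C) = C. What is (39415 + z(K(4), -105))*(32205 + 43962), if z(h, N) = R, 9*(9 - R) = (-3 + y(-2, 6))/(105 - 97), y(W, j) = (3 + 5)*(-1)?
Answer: 24022555557/8 ≈ 3.0028e+9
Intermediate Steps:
y(W, j) = -8 (y(W, j) = 8*(-1) = -8)
K(M) = 1 + M (K(M) = M - 1*(-1) = M + 1 = 1 + M)
R = 659/72 (R = 9 - (-3 - 8)/(9*(105 - 97)) = 9 - (-11)/(9*8) = 9 - ⅑*(-11/8) = 9 + 11/72 = 659/72 ≈ 9.1528)
z(h, N) = 659/72
(39415 + z(K(4), -105))*(32205 + 43962) = (39415 + 659/72)*(32205 + 43962) = (2838539/72)*76167 = 24022555557/8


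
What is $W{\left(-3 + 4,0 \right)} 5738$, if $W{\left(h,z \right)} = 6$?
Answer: $34428$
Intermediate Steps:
$W{\left(-3 + 4,0 \right)} 5738 = 6 \cdot 5738 = 34428$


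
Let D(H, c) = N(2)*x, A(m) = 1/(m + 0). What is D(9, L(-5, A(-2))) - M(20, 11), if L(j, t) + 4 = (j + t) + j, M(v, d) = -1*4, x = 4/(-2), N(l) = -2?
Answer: 8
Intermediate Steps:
A(m) = 1/m
x = -2 (x = 4*(-½) = -2)
M(v, d) = -4
L(j, t) = -4 + t + 2*j (L(j, t) = -4 + ((j + t) + j) = -4 + (t + 2*j) = -4 + t + 2*j)
D(H, c) = 4 (D(H, c) = -2*(-2) = 4)
D(9, L(-5, A(-2))) - M(20, 11) = 4 - 1*(-4) = 4 + 4 = 8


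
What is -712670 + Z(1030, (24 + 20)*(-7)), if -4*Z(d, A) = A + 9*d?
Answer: -1429821/2 ≈ -7.1491e+5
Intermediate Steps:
Z(d, A) = -9*d/4 - A/4 (Z(d, A) = -(A + 9*d)/4 = -9*d/4 - A/4)
-712670 + Z(1030, (24 + 20)*(-7)) = -712670 + (-9/4*1030 - (24 + 20)*(-7)/4) = -712670 + (-4635/2 - 11*(-7)) = -712670 + (-4635/2 - ¼*(-308)) = -712670 + (-4635/2 + 77) = -712670 - 4481/2 = -1429821/2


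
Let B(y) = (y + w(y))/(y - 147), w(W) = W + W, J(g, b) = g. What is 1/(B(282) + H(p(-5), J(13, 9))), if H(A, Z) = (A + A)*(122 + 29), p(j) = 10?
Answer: 15/45394 ≈ 0.00033044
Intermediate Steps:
w(W) = 2*W
H(A, Z) = 302*A (H(A, Z) = (2*A)*151 = 302*A)
B(y) = 3*y/(-147 + y) (B(y) = (y + 2*y)/(y - 147) = (3*y)/(-147 + y) = 3*y/(-147 + y))
1/(B(282) + H(p(-5), J(13, 9))) = 1/(3*282/(-147 + 282) + 302*10) = 1/(3*282/135 + 3020) = 1/(3*282*(1/135) + 3020) = 1/(94/15 + 3020) = 1/(45394/15) = 15/45394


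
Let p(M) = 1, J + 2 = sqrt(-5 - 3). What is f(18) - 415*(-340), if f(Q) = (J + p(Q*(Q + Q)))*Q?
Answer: 141082 + 36*I*sqrt(2) ≈ 1.4108e+5 + 50.912*I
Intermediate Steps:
J = -2 + 2*I*sqrt(2) (J = -2 + sqrt(-5 - 3) = -2 + sqrt(-8) = -2 + 2*I*sqrt(2) ≈ -2.0 + 2.8284*I)
f(Q) = Q*(-1 + 2*I*sqrt(2)) (f(Q) = ((-2 + 2*I*sqrt(2)) + 1)*Q = (-1 + 2*I*sqrt(2))*Q = Q*(-1 + 2*I*sqrt(2)))
f(18) - 415*(-340) = 18*(-1 + 2*I*sqrt(2)) - 415*(-340) = (-18 + 36*I*sqrt(2)) + 141100 = 141082 + 36*I*sqrt(2)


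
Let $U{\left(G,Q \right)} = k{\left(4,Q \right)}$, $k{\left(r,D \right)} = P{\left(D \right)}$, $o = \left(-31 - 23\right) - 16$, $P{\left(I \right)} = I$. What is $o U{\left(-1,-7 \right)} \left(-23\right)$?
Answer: $-11270$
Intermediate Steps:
$o = -70$ ($o = -54 - 16 = -70$)
$k{\left(r,D \right)} = D$
$U{\left(G,Q \right)} = Q$
$o U{\left(-1,-7 \right)} \left(-23\right) = \left(-70\right) \left(-7\right) \left(-23\right) = 490 \left(-23\right) = -11270$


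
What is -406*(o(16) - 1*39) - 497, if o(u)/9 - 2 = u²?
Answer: -927395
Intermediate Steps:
o(u) = 18 + 9*u²
-406*(o(16) - 1*39) - 497 = -406*((18 + 9*16²) - 1*39) - 497 = -406*((18 + 9*256) - 39) - 497 = -406*((18 + 2304) - 39) - 497 = -406*(2322 - 39) - 497 = -406*2283 - 497 = -926898 - 497 = -927395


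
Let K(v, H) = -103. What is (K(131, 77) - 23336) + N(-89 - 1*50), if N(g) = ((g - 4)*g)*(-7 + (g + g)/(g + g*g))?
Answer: -11237759/69 ≈ -1.6287e+5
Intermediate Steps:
N(g) = g*(-7 + 2*g/(g + g**2))*(-4 + g) (N(g) = ((-4 + g)*g)*(-7 + (2*g)/(g + g**2)) = (g*(-4 + g))*(-7 + 2*g/(g + g**2)) = g*(-7 + 2*g/(g + g**2))*(-4 + g))
(K(131, 77) - 23336) + N(-89 - 1*50) = (-103 - 23336) + (-89 - 1*50)*(20 - 7*(-89 - 1*50)**2 + 23*(-89 - 1*50))/(1 + (-89 - 1*50)) = -23439 + (-89 - 50)*(20 - 7*(-89 - 50)**2 + 23*(-89 - 50))/(1 + (-89 - 50)) = -23439 - 139*(20 - 7*(-139)**2 + 23*(-139))/(1 - 139) = -23439 - 139*(20 - 7*19321 - 3197)/(-138) = -23439 - 139*(-1/138)*(20 - 135247 - 3197) = -23439 - 139*(-1/138)*(-138424) = -23439 - 9620468/69 = -11237759/69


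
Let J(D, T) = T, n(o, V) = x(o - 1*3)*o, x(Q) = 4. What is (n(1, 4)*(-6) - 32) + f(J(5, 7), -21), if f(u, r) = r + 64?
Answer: -13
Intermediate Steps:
n(o, V) = 4*o
f(u, r) = 64 + r
(n(1, 4)*(-6) - 32) + f(J(5, 7), -21) = ((4*1)*(-6) - 32) + (64 - 21) = (4*(-6) - 32) + 43 = (-24 - 32) + 43 = -56 + 43 = -13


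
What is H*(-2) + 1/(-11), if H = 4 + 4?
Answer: -177/11 ≈ -16.091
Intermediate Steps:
H = 8
H*(-2) + 1/(-11) = 8*(-2) + 1/(-11) = -16 - 1/11 = -177/11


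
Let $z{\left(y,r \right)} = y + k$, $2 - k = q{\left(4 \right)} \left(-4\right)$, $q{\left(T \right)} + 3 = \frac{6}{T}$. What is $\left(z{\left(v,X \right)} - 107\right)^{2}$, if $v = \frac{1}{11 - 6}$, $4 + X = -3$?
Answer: $\frac{306916}{25} \approx 12277.0$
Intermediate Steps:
$q{\left(T \right)} = -3 + \frac{6}{T}$
$X = -7$ ($X = -4 - 3 = -7$)
$v = \frac{1}{5} \approx 0.2$
$k = -4$ ($k = 2 - \left(-3 + \frac{6}{4}\right) \left(-4\right) = 2 - \left(-3 + 6 \cdot \frac{1}{4}\right) \left(-4\right) = 2 - \left(-3 + \frac{3}{2}\right) \left(-4\right) = 2 - \left(- \frac{3}{2}\right) \left(-4\right) = 2 - 6 = -4$)
$z{\left(y,r \right)} = -4 + y$ ($z{\left(y,r \right)} = y - 4 = -4 + y$)
$\left(z{\left(v,X \right)} - 107\right)^{2} = \left(\left(-4 + \frac{1}{5}\right) - 107\right)^{2} = \left(- \frac{19}{5} - 107\right)^{2} = \left(- \frac{554}{5}\right)^{2} = \frac{306916}{25}$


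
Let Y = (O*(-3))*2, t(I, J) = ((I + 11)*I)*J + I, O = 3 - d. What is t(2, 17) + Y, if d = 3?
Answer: 444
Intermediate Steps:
O = 0 (O = 3 - 1*3 = 3 - 3 = 0)
t(I, J) = I + I*J*(11 + I) (t(I, J) = ((11 + I)*I)*J + I = (I*(11 + I))*J + I = I*J*(11 + I) + I = I + I*J*(11 + I))
Y = 0 (Y = (0*(-3))*2 = 0*2 = 0)
t(2, 17) + Y = 2*(1 + 11*17 + 2*17) + 0 = 2*(1 + 187 + 34) + 0 = 2*222 + 0 = 444 + 0 = 444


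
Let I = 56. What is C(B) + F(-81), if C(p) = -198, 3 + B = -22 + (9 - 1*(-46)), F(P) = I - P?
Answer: -61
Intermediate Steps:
F(P) = 56 - P
B = 30 (B = -3 + (-22 + (9 - 1*(-46))) = -3 + (-22 + (9 + 46)) = -3 + (-22 + 55) = -3 + 33 = 30)
C(B) + F(-81) = -198 + (56 - 1*(-81)) = -198 + (56 + 81) = -198 + 137 = -61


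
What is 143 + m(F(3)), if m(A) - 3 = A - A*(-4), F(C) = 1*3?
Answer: 161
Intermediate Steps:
F(C) = 3
m(A) = 3 + 5*A (m(A) = 3 + (A - A*(-4)) = 3 + (A - (-4)*A) = 3 + (A + 4*A) = 3 + 5*A)
143 + m(F(3)) = 143 + (3 + 5*3) = 143 + (3 + 15) = 143 + 18 = 161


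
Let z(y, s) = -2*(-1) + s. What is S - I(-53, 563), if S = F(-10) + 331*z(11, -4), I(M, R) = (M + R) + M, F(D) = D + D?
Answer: -1139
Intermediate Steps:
F(D) = 2*D
z(y, s) = 2 + s
I(M, R) = R + 2*M
S = -682 (S = 2*(-10) + 331*(2 - 4) = -20 + 331*(-2) = -20 - 662 = -682)
S - I(-53, 563) = -682 - (563 + 2*(-53)) = -682 - (563 - 106) = -682 - 1*457 = -682 - 457 = -1139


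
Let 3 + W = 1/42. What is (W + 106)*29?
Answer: 125483/42 ≈ 2987.7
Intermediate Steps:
W = -125/42 (W = -3 + 1/42 = -125/42 ≈ -2.9762)
(W + 106)*29 = (-125/42 + 106)*29 = (4327/42)*29 = 125483/42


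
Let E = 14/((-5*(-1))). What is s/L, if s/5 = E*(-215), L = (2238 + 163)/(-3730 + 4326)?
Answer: -256280/343 ≈ -747.17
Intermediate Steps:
E = 14/5 ≈ 2.8000
L = 2401/596 ≈ 4.0285
s = -3010 (s = 5*((14/5)*(-215)) = 5*(-602) = -3010)
s/L = -3010/2401/596 = -3010*596/2401 = -256280/343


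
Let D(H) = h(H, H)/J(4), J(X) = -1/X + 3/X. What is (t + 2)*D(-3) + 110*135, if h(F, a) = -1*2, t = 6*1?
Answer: 14818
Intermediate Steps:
J(X) = 2/X
t = 6
h(F, a) = -2
D(H) = -4 (D(H) = -2/(2/4) = -2/(2*(¼)) = -2/½ = -2*2 = -4)
(t + 2)*D(-3) + 110*135 = (6 + 2)*(-4) + 110*135 = 8*(-4) + 14850 = -32 + 14850 = 14818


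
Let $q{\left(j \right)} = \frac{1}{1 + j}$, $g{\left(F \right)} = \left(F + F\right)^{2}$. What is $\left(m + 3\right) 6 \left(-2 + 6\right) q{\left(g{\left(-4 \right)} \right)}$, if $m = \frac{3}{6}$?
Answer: $\frac{84}{65} \approx 1.2923$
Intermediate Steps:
$m = \frac{1}{2}$ ($m = 3 \cdot \frac{1}{6} = \frac{1}{2} \approx 0.5$)
$g{\left(F \right)} = 4 F^{2}$ ($g{\left(F \right)} = \left(2 F\right)^{2} = 4 F^{2}$)
$\left(m + 3\right) 6 \left(-2 + 6\right) q{\left(g{\left(-4 \right)} \right)} = \frac{\left(\frac{1}{2} + 3\right) 6 \left(-2 + 6\right)}{1 + 4 \left(-4\right)^{2}} = \frac{\frac{7}{2} \cdot 6 \cdot 4}{1 + 4 \cdot 16} = \frac{\frac{7}{2} \cdot 24}{1 + 64} = \frac{84}{65}$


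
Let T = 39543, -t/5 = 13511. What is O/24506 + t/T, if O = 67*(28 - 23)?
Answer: -1642255925/969040758 ≈ -1.6947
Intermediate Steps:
t = -67555 (t = -5*13511 = -67555)
O = 335 (O = 67*5 = 335)
O/24506 + t/T = 335/24506 - 67555/39543 = -1642255925/969040758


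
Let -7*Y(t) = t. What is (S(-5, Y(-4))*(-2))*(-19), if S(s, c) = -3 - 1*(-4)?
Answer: 38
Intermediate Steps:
Y(t) = -t/7
S(s, c) = 1 (S(s, c) = -3 + 4 = 1)
(S(-5, Y(-4))*(-2))*(-19) = (1*(-2))*(-19) = -2*(-19) = 38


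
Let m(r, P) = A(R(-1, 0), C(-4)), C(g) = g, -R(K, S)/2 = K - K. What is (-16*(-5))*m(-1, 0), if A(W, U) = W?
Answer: 0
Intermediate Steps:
R(K, S) = 0 (R(K, S) = -2*(K - K) = -2*0 = 0)
m(r, P) = 0
(-16*(-5))*m(-1, 0) = -16*(-5)*0 = 80*0 = 0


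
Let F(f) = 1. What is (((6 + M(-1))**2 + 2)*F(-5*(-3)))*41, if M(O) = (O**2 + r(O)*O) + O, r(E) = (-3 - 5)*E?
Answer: 246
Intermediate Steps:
r(E) = -8*E
M(O) = O - 7*O**2 (M(O) = (O**2 + (-8*O)*O) + O = (O**2 - 8*O**2) + O = -7*O**2 + O = O - 7*O**2)
(((6 + M(-1))**2 + 2)*F(-5*(-3)))*41 = (((6 - (1 - 7*(-1)))**2 + 2)*1)*41 = (((6 - (1 + 7))**2 + 2)*1)*41 = (((6 - 1*8)**2 + 2)*1)*41 = (((6 - 8)**2 + 2)*1)*41 = (((-2)**2 + 2)*1)*41 = ((4 + 2)*1)*41 = (6*1)*41 = 6*41 = 246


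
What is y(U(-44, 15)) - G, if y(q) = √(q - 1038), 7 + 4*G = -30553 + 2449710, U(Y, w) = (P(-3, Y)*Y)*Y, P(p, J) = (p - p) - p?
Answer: -1209575/2 + 3*√530 ≈ -6.0472e+5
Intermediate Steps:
P(p, J) = -p (P(p, J) = 0 - p = -p)
U(Y, w) = 3*Y² (U(Y, w) = ((-1*(-3))*Y)*Y = (3*Y)*Y = 3*Y²)
G = 1209575/2 (G = -7/4 + (-30553 + 2449710)/4 = -7/4 + (¼)*2419157 = -7/4 + 2419157/4 = 1209575/2 ≈ 6.0479e+5)
y(q) = √(-1038 + q)
y(U(-44, 15)) - G = √(-1038 + 3*(-44)²) - 1*1209575/2 = √(-1038 + 3*1936) - 1209575/2 = √(-1038 + 5808) - 1209575/2 = √4770 - 1209575/2 = 3*√530 - 1209575/2 = -1209575/2 + 3*√530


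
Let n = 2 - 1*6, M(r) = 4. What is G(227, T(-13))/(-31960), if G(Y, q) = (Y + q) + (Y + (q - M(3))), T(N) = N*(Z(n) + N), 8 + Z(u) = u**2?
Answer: -29/1598 ≈ -0.018148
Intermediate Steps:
n = -4 (n = 2 - 6 = -4)
Z(u) = -8 + u**2
T(N) = N*(8 + N) (T(N) = N*((-8 + (-4)**2) + N) = N*((-8 + 16) + N) = N*(8 + N))
G(Y, q) = -4 + 2*Y + 2*q (G(Y, q) = (Y + q) + (Y + (q - 1*4)) = (Y + q) + (Y + (q - 4)) = (Y + q) + (Y + (-4 + q)) = (Y + q) + (-4 + Y + q) = -4 + 2*Y + 2*q)
G(227, T(-13))/(-31960) = (-4 + 2*227 + 2*(-13*(8 - 13)))/(-31960) = (-4 + 454 + 2*(-13*(-5)))*(-1/31960) = (-4 + 454 + 2*65)*(-1/31960) = (-4 + 454 + 130)*(-1/31960) = 580*(-1/31960) = -29/1598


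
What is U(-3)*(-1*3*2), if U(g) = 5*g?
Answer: 90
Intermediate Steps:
U(-3)*(-1*3*2) = (5*(-3))*(-1*3*2) = -(-45)*2 = -15*(-6) = 90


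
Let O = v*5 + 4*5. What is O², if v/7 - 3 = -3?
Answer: 400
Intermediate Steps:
v = 0 (v = 21 + 7*(-3) = 21 - 21 = 0)
O = 20 (O = 0*5 + 4*5 = 0 + 20 = 20)
O² = 20² = 400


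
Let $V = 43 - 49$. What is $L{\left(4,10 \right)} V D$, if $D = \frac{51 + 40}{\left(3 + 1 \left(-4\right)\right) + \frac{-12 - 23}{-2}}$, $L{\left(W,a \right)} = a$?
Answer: $- \frac{3640}{11} \approx -330.91$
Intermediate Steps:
$V = -6$ ($V = 43 - 49 = -6$)
$D = \frac{182}{33}$ ($D = \frac{91}{\left(3 - 4\right) - - \frac{35}{2}} = \frac{91}{-1 + \frac{35}{2}} = \frac{91}{\frac{33}{2}} = 91 \cdot \frac{2}{33} = \frac{182}{33} \approx 5.5152$)
$L{\left(4,10 \right)} V D = 10 \left(-6\right) \frac{182}{33} = \left(-60\right) \frac{182}{33} = - \frac{3640}{11}$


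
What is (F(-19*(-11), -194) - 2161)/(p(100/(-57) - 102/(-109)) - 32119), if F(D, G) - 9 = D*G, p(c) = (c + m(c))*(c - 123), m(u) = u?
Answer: 1648201253562/1232012203891 ≈ 1.3378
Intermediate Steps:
p(c) = 2*c*(-123 + c) (p(c) = (c + c)*(c - 123) = (2*c)*(-123 + c) = 2*c*(-123 + c))
F(D, G) = 9 + D*G
(F(-19*(-11), -194) - 2161)/(p(100/(-57) - 102/(-109)) - 32119) = ((9 - 19*(-11)*(-194)) - 2161)/(2*(100/(-57) - 102/(-109))*(-123 + (100/(-57) - 102/(-109))) - 32119) = ((9 + 209*(-194)) - 2161)/(2*(100*(-1/57) - 102*(-1/109))*(-123 + (100*(-1/57) - 102*(-1/109))) - 32119) = ((9 - 40546) - 2161)/(2*(-100/57 + 102/109)*(-123 + (-100/57 + 102/109)) - 32119) = (-40537 - 2161)/(2*(-5086/6213)*(-123 - 5086/6213) - 32119) = -42698/(2*(-5086/6213)*(-769285/6213) - 32119) = -42698/(7825167020/38601369 - 32119) = -42698/(-1232012203891/38601369) = -42698*(-38601369/1232012203891) = 1648201253562/1232012203891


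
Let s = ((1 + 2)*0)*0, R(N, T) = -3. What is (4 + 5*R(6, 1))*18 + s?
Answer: -198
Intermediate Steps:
s = 0 (s = (3*0)*0 = 0*0 = 0)
(4 + 5*R(6, 1))*18 + s = (4 + 5*(-3))*18 + 0 = (4 - 15)*18 + 0 = -11*18 + 0 = -198 + 0 = -198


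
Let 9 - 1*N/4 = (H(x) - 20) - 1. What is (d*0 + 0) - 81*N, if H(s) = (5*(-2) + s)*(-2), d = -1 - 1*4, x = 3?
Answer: -5184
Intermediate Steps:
d = -5 (d = -1 - 4 = -5)
H(s) = 20 - 2*s (H(s) = (-10 + s)*(-2) = 20 - 2*s)
N = 64 (N = 36 - 4*(((20 - 2*3) - 20) - 1) = 36 - 4*(((20 - 6) - 20) - 1) = 36 - 4*((14 - 20) - 1) = 36 - 4*(-6 - 1) = 36 - 4*(-7) = 36 + 28 = 64)
(d*0 + 0) - 81*N = (-5*0 + 0) - 81*64 = (0 + 0) - 5184 = 0 - 5184 = -5184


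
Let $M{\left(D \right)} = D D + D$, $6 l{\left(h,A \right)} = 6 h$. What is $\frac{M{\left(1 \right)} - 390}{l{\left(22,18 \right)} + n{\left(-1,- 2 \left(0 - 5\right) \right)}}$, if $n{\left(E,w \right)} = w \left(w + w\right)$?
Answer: $- \frac{194}{111} \approx -1.7477$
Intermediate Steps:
$l{\left(h,A \right)} = h$ ($l{\left(h,A \right)} = \frac{6 h}{6} = h$)
$n{\left(E,w \right)} = 2 w^{2}$ ($n{\left(E,w \right)} = w 2 w = 2 w^{2}$)
$M{\left(D \right)} = D + D^{2}$ ($M{\left(D \right)} = D^{2} + D = D + D^{2}$)
$\frac{M{\left(1 \right)} - 390}{l{\left(22,18 \right)} + n{\left(-1,- 2 \left(0 - 5\right) \right)}} = \frac{1 \left(1 + 1\right) - 390}{22 + 2 \left(- 2 \left(0 - 5\right)\right)^{2}} = \frac{1 \cdot 2 - 390}{22 + 2 \left(\left(-2\right) \left(-5\right)\right)^{2}} = \frac{2 - 390}{22 + 2 \cdot 10^{2}} = - \frac{388}{22 + 2 \cdot 100} = - \frac{388}{22 + 200} = - \frac{388}{222} = \left(-388\right) \frac{1}{222} = - \frac{194}{111}$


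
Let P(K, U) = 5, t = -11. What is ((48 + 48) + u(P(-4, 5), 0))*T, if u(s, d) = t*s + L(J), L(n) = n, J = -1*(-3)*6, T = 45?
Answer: 2655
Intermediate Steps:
J = 18 (J = 3*6 = 18)
u(s, d) = 18 - 11*s (u(s, d) = -11*s + 18 = 18 - 11*s)
((48 + 48) + u(P(-4, 5), 0))*T = ((48 + 48) + (18 - 11*5))*45 = (96 + (18 - 55))*45 = (96 - 37)*45 = 59*45 = 2655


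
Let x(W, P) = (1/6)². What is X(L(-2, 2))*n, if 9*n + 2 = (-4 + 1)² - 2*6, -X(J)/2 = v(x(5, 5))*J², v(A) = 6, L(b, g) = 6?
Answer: 240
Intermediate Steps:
x(W, P) = 1/36 (x(W, P) = (⅙)² = 1/36)
X(J) = -12*J²
n = -5/9 (n = -2/9 + ((-4 + 1)² - 2*6)/9 = -2/9 + ((-3)² - 12)/9 = -2/9 + (9 - 12)/9 = -2/9 + (⅑)*(-3) = -2/9 - ⅓ = -5/9 ≈ -0.55556)
X(L(-2, 2))*n = -12*6²*(-5/9) = -12*36*(-5/9) = -432*(-5/9) = 240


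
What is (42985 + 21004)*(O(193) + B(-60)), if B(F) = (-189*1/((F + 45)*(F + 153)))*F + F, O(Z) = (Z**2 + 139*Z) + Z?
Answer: 127352635503/31 ≈ 4.1081e+9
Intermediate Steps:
O(Z) = Z**2 + 140*Z
B(F) = F - 189*F/((45 + F)*(153 + F)) (B(F) = (-189*1/((45 + F)*(153 + F)))*F + F = (-189/((45 + F)*(153 + F)))*F + F = -189*F/((45 + F)*(153 + F)) + F = F - 189*F/((45 + F)*(153 + F)))
(42985 + 21004)*(O(193) + B(-60)) = (42985 + 21004)*(193*(140 + 193) - 60*(6696 + (-60)**2 + 198*(-60))/(6885 + (-60)**2 + 198*(-60))) = 63989*(193*333 - 60*(6696 + 3600 - 11880)/(6885 + 3600 - 11880)) = 63989*(64269 - 60*(-1584)/(-1395)) = 63989*(64269 - 60*(-1/1395)*(-1584)) = 63989*(64269 - 2112/31) = 63989*(1990227/31) = 127352635503/31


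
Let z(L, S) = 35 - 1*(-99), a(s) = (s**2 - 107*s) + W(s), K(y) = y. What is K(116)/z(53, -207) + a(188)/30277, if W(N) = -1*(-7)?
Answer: 2776811/2028559 ≈ 1.3689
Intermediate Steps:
W(N) = 7
a(s) = 7 + s**2 - 107*s (a(s) = (s**2 - 107*s) + 7 = 7 + s**2 - 107*s)
z(L, S) = 134 (z(L, S) = 35 + 99 = 134)
K(116)/z(53, -207) + a(188)/30277 = 116/134 + (7 + 188**2 - 107*188)/30277 = 116*(1/134) + (7 + 35344 - 20116)*(1/30277) = 58/67 + 15235*(1/30277) = 58/67 + 15235/30277 = 2776811/2028559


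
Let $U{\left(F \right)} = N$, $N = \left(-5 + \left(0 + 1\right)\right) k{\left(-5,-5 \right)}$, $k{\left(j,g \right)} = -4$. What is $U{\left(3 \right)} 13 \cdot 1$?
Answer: $208$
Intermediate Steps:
$N = 16$ ($N = \left(-5 + \left(0 + 1\right)\right) \left(-4\right) = \left(-5 + 1\right) \left(-4\right) = \left(-4\right) \left(-4\right) = 16$)
$U{\left(F \right)} = 16$
$U{\left(3 \right)} 13 \cdot 1 = 16 \cdot 13 \cdot 1 = 208 \cdot 1 = 208$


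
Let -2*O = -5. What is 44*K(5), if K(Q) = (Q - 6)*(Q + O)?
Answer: -330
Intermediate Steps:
O = 5/2 (O = -1/2*(-5) = 5/2 ≈ 2.5000)
K(Q) = (-6 + Q)*(5/2 + Q) (K(Q) = (Q - 6)*(Q + 5/2) = (-6 + Q)*(5/2 + Q))
44*K(5) = 44*(-15 + 5**2 - 7/2*5) = 44*(-15 + 25 - 35/2) = 44*(-15/2) = -330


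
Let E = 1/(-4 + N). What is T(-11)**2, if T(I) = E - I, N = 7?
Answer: 1156/9 ≈ 128.44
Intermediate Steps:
E = 1/3 (E = 1/(-4 + 7) = 1/3 ≈ 0.33333)
T(I) = 1/3 - I
T(-11)**2 = (1/3 - 1*(-11))**2 = (1/3 + 11)**2 = (34/3)**2 = 1156/9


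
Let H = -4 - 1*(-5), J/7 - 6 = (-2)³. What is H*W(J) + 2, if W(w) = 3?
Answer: 5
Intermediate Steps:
J = -14 (J = 42 + 7*(-2)³ = 42 + 7*(-8) = 42 - 56 = -14)
H = 1 (H = -4 + 5 = 1)
H*W(J) + 2 = 1*3 + 2 = 3 + 2 = 5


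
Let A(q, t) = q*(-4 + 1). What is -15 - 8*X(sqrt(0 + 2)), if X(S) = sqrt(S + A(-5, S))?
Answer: -15 - 8*sqrt(15 + sqrt(2)) ≈ -47.412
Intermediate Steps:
A(q, t) = -3*q (A(q, t) = q*(-3) = -3*q)
X(S) = sqrt(15 + S) (X(S) = sqrt(S - 3*(-5)) = sqrt(S + 15) = sqrt(15 + S))
-15 - 8*X(sqrt(0 + 2)) = -15 - 8*sqrt(15 + sqrt(0 + 2)) = -15 - 8*sqrt(15 + sqrt(2))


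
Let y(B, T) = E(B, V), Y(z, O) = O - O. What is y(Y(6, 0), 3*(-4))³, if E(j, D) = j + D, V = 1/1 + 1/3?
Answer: 64/27 ≈ 2.3704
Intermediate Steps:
Y(z, O) = 0
V = 4/3 (V = 1*1 + 1*(⅓) = 1 + ⅓ = 4/3 ≈ 1.3333)
E(j, D) = D + j
y(B, T) = 4/3 + B
y(Y(6, 0), 3*(-4))³ = (4/3 + 0)³ = (4/3)³ = 64/27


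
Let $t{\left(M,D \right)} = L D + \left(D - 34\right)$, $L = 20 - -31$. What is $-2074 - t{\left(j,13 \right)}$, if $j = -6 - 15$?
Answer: $-2716$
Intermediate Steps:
$L = 51$ ($L = 20 + 31 = 51$)
$j = -21$ ($j = -6 - 15 = -21$)
$t{\left(M,D \right)} = -34 + 52 D$ ($t{\left(M,D \right)} = 51 D + \left(D - 34\right) = 51 D + \left(-34 + D\right) = -34 + 52 D$)
$-2074 - t{\left(j,13 \right)} = -2074 - \left(-34 + 52 \cdot 13\right) = -2074 - \left(-34 + 676\right) = -2074 - 642 = -2716$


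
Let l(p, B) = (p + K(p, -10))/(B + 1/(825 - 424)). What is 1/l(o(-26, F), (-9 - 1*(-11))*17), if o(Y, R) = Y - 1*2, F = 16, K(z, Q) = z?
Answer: -13635/22456 ≈ -0.60719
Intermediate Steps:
o(Y, R) = -2 + Y (o(Y, R) = Y - 2 = -2 + Y)
l(p, B) = 2*p/(1/401 + B) (l(p, B) = (p + p)/(B + 1/(825 - 424)) = (2*p)/(B + 1/401) = (2*p)/(1/401 + B) = 2*p/(1/401 + B))
1/l(o(-26, F), (-9 - 1*(-11))*17) = 1/(802*(-2 - 26)/(1 + 401*((-9 - 1*(-11))*17))) = 1/(802*(-28)/(1 + 401*((-9 + 11)*17))) = 1/(802*(-28)/(1 + 401*(2*17))) = 1/(802*(-28)/(1 + 401*34)) = 1/(802*(-28)/(1 + 13634)) = 1/(802*(-28)/13635) = 1/(802*(-28)*(1/13635)) = 1/(-22456/13635) = -13635/22456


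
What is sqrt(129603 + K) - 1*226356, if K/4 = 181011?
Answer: -226356 + sqrt(853647) ≈ -2.2543e+5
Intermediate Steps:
K = 724044 (K = 4*181011 = 724044)
sqrt(129603 + K) - 1*226356 = sqrt(129603 + 724044) - 1*226356 = sqrt(853647) - 226356 = -226356 + sqrt(853647)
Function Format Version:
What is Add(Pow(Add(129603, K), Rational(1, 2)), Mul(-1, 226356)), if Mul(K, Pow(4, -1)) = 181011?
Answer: Add(-226356, Pow(853647, Rational(1, 2))) ≈ -2.2543e+5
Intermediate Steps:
K = 724044 (K = Mul(4, 181011) = 724044)
Add(Pow(Add(129603, K), Rational(1, 2)), Mul(-1, 226356)) = Add(Pow(Add(129603, 724044), Rational(1, 2)), Mul(-1, 226356)) = Add(Pow(853647, Rational(1, 2)), -226356) = Add(-226356, Pow(853647, Rational(1, 2)))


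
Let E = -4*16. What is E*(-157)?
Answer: 10048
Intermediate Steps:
E = -64
E*(-157) = -64*(-157) = 10048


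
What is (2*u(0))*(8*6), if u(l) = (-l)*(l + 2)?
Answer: 0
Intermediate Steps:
u(l) = -l*(2 + l) (u(l) = (-l)*(2 + l) = -l*(2 + l))
(2*u(0))*(8*6) = (2*(-1*0*(2 + 0)))*(8*6) = (2*(-1*0*2))*48 = (2*0)*48 = 0*48 = 0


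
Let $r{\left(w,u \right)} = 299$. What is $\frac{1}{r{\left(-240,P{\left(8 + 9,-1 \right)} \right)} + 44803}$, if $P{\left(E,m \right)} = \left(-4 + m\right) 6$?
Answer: $\frac{1}{45102} \approx 2.2172 \cdot 10^{-5}$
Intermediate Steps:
$P{\left(E,m \right)} = -24 + 6 m$
$\frac{1}{r{\left(-240,P{\left(8 + 9,-1 \right)} \right)} + 44803} = \frac{1}{299 + 44803} = \frac{1}{45102}$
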